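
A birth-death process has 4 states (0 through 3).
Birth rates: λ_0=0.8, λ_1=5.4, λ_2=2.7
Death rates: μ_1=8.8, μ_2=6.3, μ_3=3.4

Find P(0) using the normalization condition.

Ratios P(n)/P(0) = (λ₀···λₙ₋₁)/(μ₁···μₙ):
P(1)/P(0) = (0.8)/(8.8) = 0.09091
P(2)/P(0) = (0.8×5.4)/(8.8×6.3) = 0.07792
P(3)/P(0) = (0.8×5.4×2.7)/(8.8×6.3×3.4) = 0.06188

Normalization: ∑ P(n) = 1
P(0) × (1.0000 + 0.09091 + 0.07792 + 0.06188) = 1
P(0) × 1.2307 = 1
P(0) = 1/1.2307 = 0.8125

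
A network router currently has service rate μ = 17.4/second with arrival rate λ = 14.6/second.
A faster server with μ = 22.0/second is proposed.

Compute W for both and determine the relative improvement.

System 1: ρ₁ = 14.6/17.4 = 0.8391, W₁ = 1/(17.4-14.6) = 0.35714
System 2: ρ₂ = 14.6/22.0 = 0.6636, W₂ = 1/(22.0-14.6) = 0.13514
Improvement: (W₁-W₂)/W₁ = (0.35714-0.13514)/0.35714 = 62.16%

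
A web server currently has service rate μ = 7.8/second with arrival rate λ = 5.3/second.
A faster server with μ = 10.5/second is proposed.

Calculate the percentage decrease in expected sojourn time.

System 1: ρ₁ = 5.3/7.8 = 0.6795, W₁ = 1/(7.8-5.3) = 0.4000
System 2: ρ₂ = 5.3/10.5 = 0.5048, W₂ = 1/(10.5-5.3) = 0.1923
Improvement: (W₁-W₂)/W₁ = (0.4000-0.1923)/0.4000 = 51.92%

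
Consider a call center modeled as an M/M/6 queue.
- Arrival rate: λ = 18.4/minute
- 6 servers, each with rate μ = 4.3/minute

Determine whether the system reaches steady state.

Stability requires ρ = λ/(cμ) < 1
ρ = 18.4/(6 × 4.3) = 18.4/25.80 = 0.7132
Since 0.7132 < 1, the system is STABLE.
The servers are busy 71.32% of the time.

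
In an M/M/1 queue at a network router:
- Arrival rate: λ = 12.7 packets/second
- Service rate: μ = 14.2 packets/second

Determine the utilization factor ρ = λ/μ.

Server utilization: ρ = λ/μ
ρ = 12.7/14.2 = 0.8944
The server is busy 89.44% of the time.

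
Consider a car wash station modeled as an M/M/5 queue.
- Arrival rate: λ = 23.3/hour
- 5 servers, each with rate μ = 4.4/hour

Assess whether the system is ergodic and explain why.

Stability requires ρ = λ/(cμ) < 1
ρ = 23.3/(5 × 4.4) = 23.3/22.00 = 1.0591
Since 1.0591 ≥ 1, the system is UNSTABLE.
Need c > λ/μ = 23.3/4.4 = 5.30.
Minimum servers needed: c = 6.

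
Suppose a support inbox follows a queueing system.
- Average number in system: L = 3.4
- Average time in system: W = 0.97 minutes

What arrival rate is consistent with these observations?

Little's Law: L = λW, so λ = L/W
λ = 3.4/0.97 = 3.5052 emails/minute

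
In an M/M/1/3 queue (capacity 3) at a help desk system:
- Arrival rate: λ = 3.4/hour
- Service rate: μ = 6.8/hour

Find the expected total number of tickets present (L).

ρ = λ/μ = 3.4/6.8 = 0.5000
P₀ = (1-ρ)/(1-ρ^(K+1)) = (1-0.5000)/(1-0.5000^4) = 0.5000/0.9375 = 0.5333
P_K = P₀×ρ^K = 0.53333 × 0.5000^3 = 0.53333 × 0.12500 = 0.06667
L = ρ[1 - (K+1)ρ^K + Kρ^(K+1)] / [(1-ρ)(1-ρ^(K+1))]
L = 0.5000 × (1 - 4×0.1250 + 3×0.06250) / ((1 - 0.5000) × (1 - 0.06250)) = 0.7333 tickets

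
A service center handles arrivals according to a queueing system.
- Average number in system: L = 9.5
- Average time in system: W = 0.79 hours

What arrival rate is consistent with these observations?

Little's Law: L = λW, so λ = L/W
λ = 9.5/0.79 = 12.0253 customers/hour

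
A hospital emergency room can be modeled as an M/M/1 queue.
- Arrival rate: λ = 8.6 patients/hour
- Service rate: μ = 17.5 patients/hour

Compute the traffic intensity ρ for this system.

Server utilization: ρ = λ/μ
ρ = 8.6/17.5 = 0.4914
The server is busy 49.14% of the time.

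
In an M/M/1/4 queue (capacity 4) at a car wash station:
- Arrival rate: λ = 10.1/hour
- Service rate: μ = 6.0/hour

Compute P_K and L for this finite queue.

ρ = λ/μ = 10.1/6.0 = 1.68333
P₀ = (1-ρ)/(1-ρ^(K+1)) = (1-1.68333)/(1-1.68333^5) = -0.68333/-12.5159 = 0.05460
P_K = P₀×ρ^K = 0.05460 × 1.68333^4 = 0.05460 × 8.0293 = 0.4384
Blocking probability P_4 = 0.4384 (43.84%)
L = ρ[1 - (K+1)ρ^K + Kρ^(K+1)] / [(1-ρ)(1-ρ^(K+1))]
L = 1.68333 × (1 - 5×8.029288 + 4×13.51594) / ((1 - 1.68333) × (1 - 13.51594)) = 2.9361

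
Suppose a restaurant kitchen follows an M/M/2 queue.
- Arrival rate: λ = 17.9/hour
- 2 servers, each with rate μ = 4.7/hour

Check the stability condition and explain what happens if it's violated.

Stability requires ρ = λ/(cμ) < 1
ρ = 17.9/(2 × 4.7) = 17.9/9.40 = 1.9043
Since 1.9043 ≥ 1, the system is UNSTABLE.
Need c > λ/μ = 17.9/4.7 = 3.81.
Minimum servers needed: c = 4.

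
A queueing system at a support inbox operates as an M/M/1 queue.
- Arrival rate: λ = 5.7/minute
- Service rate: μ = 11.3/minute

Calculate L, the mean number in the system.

ρ = λ/μ = 5.7/11.3 = 0.5044
For M/M/1: L = λ/(μ-λ)
L = 5.7/(11.3-5.7) = 5.7/5.60
L = 1.0179 emails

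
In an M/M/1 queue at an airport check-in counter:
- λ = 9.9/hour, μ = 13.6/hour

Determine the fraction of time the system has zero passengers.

ρ = λ/μ = 9.9/13.6 = 0.7279
P(0) = 1 - ρ = 1 - 0.7279 = 0.2721
The server is idle 27.21% of the time.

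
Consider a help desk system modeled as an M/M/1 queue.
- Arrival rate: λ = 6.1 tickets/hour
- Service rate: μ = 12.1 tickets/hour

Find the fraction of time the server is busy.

Server utilization: ρ = λ/μ
ρ = 6.1/12.1 = 0.5041
The server is busy 50.41% of the time.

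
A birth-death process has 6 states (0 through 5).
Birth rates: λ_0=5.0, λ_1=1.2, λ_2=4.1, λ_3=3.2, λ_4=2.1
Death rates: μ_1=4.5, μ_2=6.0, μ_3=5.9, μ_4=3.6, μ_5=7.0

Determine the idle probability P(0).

Ratios P(n)/P(0) = (λ₀···λₙ₋₁)/(μ₁···μₙ):
P(1)/P(0) = (5.0)/(4.5) = 1.1111
P(2)/P(0) = (5.0×1.2)/(4.5×6.0) = 0.2222
P(3)/P(0) = (5.0×1.2×4.1)/(4.5×6.0×5.9) = 0.1544
P(4)/P(0) = (5.0×1.2×4.1×3.2)/(4.5×6.0×5.9×3.6) = 0.1373
P(5)/P(0) = (5.0×1.2×4.1×3.2×2.1)/(4.5×6.0×5.9×3.6×7.0) = 0.04118

Normalization: ∑ P(n) = 1
P(0) × (1.0000 + 1.1111 + 0.2222 + 0.1544 + 0.1373 + 0.04118) = 1
P(0) × 2.6662 = 1
P(0) = 1/2.6662 = 0.3751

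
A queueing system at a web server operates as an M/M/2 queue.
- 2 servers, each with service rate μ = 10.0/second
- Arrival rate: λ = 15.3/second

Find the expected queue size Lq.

Traffic intensity: ρ = λ/(cμ) = 15.3/(2×10.0) = 0.7650
Since ρ = 0.7650 < 1, system is stable.
Offered load a = λ/μ = cρ = 15.3/10.0 = 1.5300
P₀ = [ Σₙ₌₀^1 aⁿ/n! + a^2/(2!(1-ρ)) ]⁻¹
Σ = a^0/0! + a^1/1! = 1.0000 + 1.5300 = 2.5300
a^2/(2!(1-ρ)) = 2.3409/(2 × 0.2350) = 4.9806
P₀ = 1/(2.5300 + 4.9806) = 0.1331
Lq = P₀·a^2·ρ / (2!(1-ρ)²) = 0.13314 × 2.3409 × 0.76500 / (2 × 0.055225) = 2.1587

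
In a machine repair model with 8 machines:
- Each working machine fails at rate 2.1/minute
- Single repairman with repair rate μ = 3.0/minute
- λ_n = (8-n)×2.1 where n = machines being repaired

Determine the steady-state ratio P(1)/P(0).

P(1)/P(0) = ∏_{i=0}^{1-1} λ_i/μ_{i+1}
= (8-0)×2.1/3.0
= 5.6000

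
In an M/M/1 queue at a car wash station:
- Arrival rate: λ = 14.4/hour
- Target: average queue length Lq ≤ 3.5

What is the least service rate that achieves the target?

For M/M/1: Lq = λ²/(μ(μ-λ))
Need Lq ≤ 3.5, i.e. μ(μ-λ) ≥ λ²/3.5
μ² - 14.4μ - 207.36/3.5 ≥ 0  →  μ² - 14.4μ - 59.245714 ≥ 0
Quadratic formula (positive root): μ = [λ + √(λ² + 4×59.245714)]/2
Discriminant: 207.36 + 4×59.245714 = 444.3429, √444.3429 = 21.0794
μ ≥ (14.4 + 21.0794)/2 = 17.7397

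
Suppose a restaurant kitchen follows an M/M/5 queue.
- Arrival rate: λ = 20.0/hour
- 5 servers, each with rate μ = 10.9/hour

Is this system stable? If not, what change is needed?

Stability requires ρ = λ/(cμ) < 1
ρ = 20.0/(5 × 10.9) = 20.0/54.50 = 0.3670
Since 0.3670 < 1, the system is STABLE.
The servers are busy 36.70% of the time.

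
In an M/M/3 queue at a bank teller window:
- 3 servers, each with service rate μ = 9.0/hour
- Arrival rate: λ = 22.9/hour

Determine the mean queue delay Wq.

Traffic intensity: ρ = λ/(cμ) = 22.9/(3×9.0) = 0.8481
Since ρ = 0.8481 < 1, system is stable.
Offered load a = λ/μ = cρ = 22.9/9.0 = 2.5444
P₀ = [ Σₙ₌₀^2 aⁿ/n! + a^3/(3!(1-ρ)) ]⁻¹
Σ = a^0/0! + a^1/1! + a^2/2! = 1.0000 + 2.5444 + 3.2371 = 6.7815
a^3/(3!(1-ρ)) = 16.47324/(6 × 0.1518519) = 18.0804
P₀ = 1/(6.7815 + 18.0804) = 0.04022
Lq = P₀·a^3·ρ / (3!(1-ρ)²) = 0.04022215 × 16.47324 × 0.8481481 / (6 × 0.02305898) = 4.0619
Wq = Lq/λ = 4.0619/22.9 = 0.1774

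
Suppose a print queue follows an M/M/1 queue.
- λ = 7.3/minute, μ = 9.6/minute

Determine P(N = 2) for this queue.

ρ = λ/μ = 7.3/9.6 = 0.7604
P(n) = (1-ρ)ρⁿ
P(2) = (1-0.7604) × 0.7604^2
P(2) = 0.2396 × 0.5782
P(2) = 0.1385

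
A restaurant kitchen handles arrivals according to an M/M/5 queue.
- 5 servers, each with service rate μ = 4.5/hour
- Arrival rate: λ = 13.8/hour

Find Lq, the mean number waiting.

Traffic intensity: ρ = λ/(cμ) = 13.8/(5×4.5) = 0.6133
Since ρ = 0.6133 < 1, system is stable.
Offered load a = λ/μ = cρ = 13.8/4.5 = 3.0667
P₀ = [ Σₙ₌₀^4 aⁿ/n! + a^5/(5!(1-ρ)) ]⁻¹
Σ = a^0/0! + a^1/1! + a^2/2! + a^3/3! + a^4/4! = 1.00000 + 3.06667 + 4.70222 + 4.80672 + 3.68515 = 17.2608
a^5/(5!(1-ρ)) = 271.2270/(120 × 0.38667) = 5.8454
P₀ = 1/(17.2608 + 5.8454) = 0.04328
Lq = P₀·a^5·ρ / (5!(1-ρ)²) = 0.04328 × 271.2270 × 0.6133 / (120 × 0.1495) = 0.4013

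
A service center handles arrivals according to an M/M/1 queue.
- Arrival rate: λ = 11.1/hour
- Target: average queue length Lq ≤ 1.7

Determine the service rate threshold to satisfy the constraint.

For M/M/1: Lq = λ²/(μ(μ-λ))
Need Lq ≤ 1.7, i.e. μ(μ-λ) ≥ λ²/1.7
μ² - 11.1μ - 123.21/1.7 ≥ 0  →  μ² - 11.1μ - 72.47647 ≥ 0
Quadratic formula (positive root): μ = [λ + √(λ² + 4×72.47647)]/2
Discriminant: 123.21 + 4×72.47647 = 413.1159, √413.1159 = 20.32525
μ ≥ (11.1 + 20.32525)/2 = 15.7126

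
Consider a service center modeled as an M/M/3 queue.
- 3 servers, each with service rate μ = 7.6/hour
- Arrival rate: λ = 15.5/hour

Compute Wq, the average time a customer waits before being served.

Traffic intensity: ρ = λ/(cμ) = 15.5/(3×7.6) = 0.6798
Since ρ = 0.6798 < 1, system is stable.
Offered load a = λ/μ = cρ = 15.5/7.6 = 2.0395
P₀ = [ Σₙ₌₀^2 aⁿ/n! + a^3/(3!(1-ρ)) ]⁻¹
Σ = a^0/0! + a^1/1! + a^2/2! = 1.0000 + 2.0395 + 2.0797 = 5.1192
a^3/(3!(1-ρ)) = 8.48309/(6 × 0.320175) = 4.4159
P₀ = 1/(5.1192 + 4.4159) = 0.1049
Lq = P₀·a^3·ρ / (3!(1-ρ)²) = 0.104876 × 8.48309 × 0.679825 / (6 × 0.102512) = 0.9833
Wq = Lq/λ = 0.9833/15.5 = 0.06344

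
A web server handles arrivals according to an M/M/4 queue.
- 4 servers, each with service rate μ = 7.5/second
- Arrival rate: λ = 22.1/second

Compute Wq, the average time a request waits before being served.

Traffic intensity: ρ = λ/(cμ) = 22.1/(4×7.5) = 0.7367
Since ρ = 0.7367 < 1, system is stable.
Offered load a = λ/μ = cρ = 22.1/7.5 = 2.9467
P₀ = [ Σₙ₌₀^3 aⁿ/n! + a^4/(4!(1-ρ)) ]⁻¹
Σ = a^0/0! + a^1/1! + a^2/2! + a^3/3! = 1.0000 + 2.9467 + 4.3414 + 4.2642 = 12.5523
a^4/(4!(1-ρ)) = 75.3918/(24 × 0.263333) = 11.9291
P₀ = 1/(12.5523 + 11.9291) = 0.04085
Lq = P₀·a^4·ρ / (4!(1-ρ)²) = 0.040847 × 75.3918 × 0.73667 / (24 × 0.069344) = 1.3631
Wq = Lq/λ = 1.3631/22.1 = 0.06168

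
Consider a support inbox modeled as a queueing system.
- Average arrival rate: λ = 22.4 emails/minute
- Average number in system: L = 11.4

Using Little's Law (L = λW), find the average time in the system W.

Little's Law: L = λW, so W = L/λ
W = 11.4/22.4 = 0.5089 minutes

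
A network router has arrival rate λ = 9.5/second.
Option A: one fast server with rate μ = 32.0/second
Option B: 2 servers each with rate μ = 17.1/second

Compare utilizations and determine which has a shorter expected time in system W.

Option A: single server μ = 32.0 (M/M/1)
  ρ_A = 9.5/32.0 = 0.2969
  W_A = 1/(μ-λ) = 1/(32.0-9.5) = 1/22.50 = 0.04444

Option B: 2 servers μ = 17.1 (M/M/2)
  ρ_B = λ/(cμ) = 9.5/(2×17.1) = 0.2778
  Offered load a = λ/μ = cρ = 9.5/17.1 = 0.5556
  P₀ = [ Σₙ₌₀^1 aⁿ/n! + a^2/(2!(1-ρ)) ]⁻¹
  Σ = a^0/0! + a^1/1! = 1.0000 + 0.5556 = 1.5556
  a^2/(2!(1-ρ)) = 0.3086/(2 × 0.7222) = 0.2137
  P₀ = 1/(1.5556 + 0.2137) = 0.5652
  Lq = P₀·a^2·ρ / (2!(1-ρ)²) = 0.5652 × 0.3086 × 0.2778 / (2 × 0.5216) = 0.04645
  Wq_B = Lq/λ = 0.046451/9.5 = 0.004890
  W_B = Wq_B + 1/μ = 0.004890 + 0.05848 = 0.06337

Since W_A = 0.04444 < W_B = 0.06337, Option A (single fast server) has the shorter time in system.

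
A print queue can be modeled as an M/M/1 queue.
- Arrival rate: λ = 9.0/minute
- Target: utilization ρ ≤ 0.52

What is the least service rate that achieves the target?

ρ = λ/μ, so μ = λ/ρ
μ ≥ 9.0/0.52 = 17.3077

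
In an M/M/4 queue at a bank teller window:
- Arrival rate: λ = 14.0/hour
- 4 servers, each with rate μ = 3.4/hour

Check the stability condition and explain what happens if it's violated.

Stability requires ρ = λ/(cμ) < 1
ρ = 14.0/(4 × 3.4) = 14.0/13.60 = 1.0294
Since 1.0294 ≥ 1, the system is UNSTABLE.
Need c > λ/μ = 14.0/3.4 = 4.12.
Minimum servers needed: c = 5.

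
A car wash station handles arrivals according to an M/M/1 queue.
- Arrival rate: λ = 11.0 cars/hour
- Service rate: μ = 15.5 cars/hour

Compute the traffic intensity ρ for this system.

Server utilization: ρ = λ/μ
ρ = 11.0/15.5 = 0.7097
The server is busy 70.97% of the time.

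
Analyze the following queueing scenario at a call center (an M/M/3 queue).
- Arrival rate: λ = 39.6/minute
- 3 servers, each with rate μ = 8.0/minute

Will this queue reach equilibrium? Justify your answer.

Stability requires ρ = λ/(cμ) < 1
ρ = 39.6/(3 × 8.0) = 39.6/24.00 = 1.6500
Since 1.6500 ≥ 1, the system is UNSTABLE.
Need c > λ/μ = 39.6/8.0 = 4.95.
Minimum servers needed: c = 5.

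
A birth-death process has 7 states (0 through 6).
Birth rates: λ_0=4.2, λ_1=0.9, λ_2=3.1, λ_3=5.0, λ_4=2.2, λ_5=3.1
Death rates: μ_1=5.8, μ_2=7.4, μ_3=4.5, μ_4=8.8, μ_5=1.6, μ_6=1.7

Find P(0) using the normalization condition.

Ratios P(n)/P(0) = (λ₀···λₙ₋₁)/(μ₁···μₙ):
P(1)/P(0) = (4.2)/(5.8) = 0.72414
P(2)/P(0) = (4.2×0.9)/(5.8×7.4) = 0.088071
P(3)/P(0) = (4.2×0.9×3.1)/(5.8×7.4×4.5) = 0.060671
P(4)/P(0) = (4.2×0.9×3.1×5.0)/(5.8×7.4×4.5×8.8) = 0.034472
P(5)/P(0) = (4.2×0.9×3.1×5.0×2.2)/(5.8×7.4×4.5×8.8×1.6) = 0.047399
P(6)/P(0) = (4.2×0.9×3.1×5.0×2.2×3.1)/(5.8×7.4×4.5×8.8×1.6×1.7) = 0.086434

Normalization: ∑ P(n) = 1
P(0) × (1.0000 + 0.72414 + 0.088071 + 0.060671 + 0.034472 + 0.047399 + 0.086434) = 1
P(0) × 2.0412 = 1
P(0) = 1/2.0412 = 0.4899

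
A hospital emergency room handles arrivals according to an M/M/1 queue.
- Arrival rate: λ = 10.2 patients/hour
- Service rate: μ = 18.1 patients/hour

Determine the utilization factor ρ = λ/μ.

Server utilization: ρ = λ/μ
ρ = 10.2/18.1 = 0.5635
The server is busy 56.35% of the time.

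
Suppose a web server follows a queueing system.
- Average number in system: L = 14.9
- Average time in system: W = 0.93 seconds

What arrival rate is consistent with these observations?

Little's Law: L = λW, so λ = L/W
λ = 14.9/0.93 = 16.0215 requests/second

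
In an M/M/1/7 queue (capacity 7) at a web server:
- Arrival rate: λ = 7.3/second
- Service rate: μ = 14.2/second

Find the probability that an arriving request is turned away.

ρ = λ/μ = 7.3/14.2 = 0.514085
P₀ = (1-ρ)/(1-ρ^(K+1)) = (1-0.514085)/(1-0.514085^8) = 0.4859/0.9951 = 0.4883
P_K = P₀×ρ^K = 0.4883 × 0.514085^7 = 0.4883 × 0.009490 = 0.004634
Blocking probability = 0.46%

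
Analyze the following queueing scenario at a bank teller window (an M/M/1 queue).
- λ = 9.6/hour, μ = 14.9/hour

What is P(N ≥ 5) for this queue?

ρ = λ/μ = 9.6/14.9 = 0.6443
P(N ≥ n) = ρⁿ
P(N ≥ 5) = 0.6443^5
P(N ≥ 5) = 0.1110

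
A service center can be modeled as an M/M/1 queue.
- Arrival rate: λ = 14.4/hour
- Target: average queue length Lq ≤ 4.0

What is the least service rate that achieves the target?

For M/M/1: Lq = λ²/(μ(μ-λ))
Need Lq ≤ 4.0, i.e. μ(μ-λ) ≥ λ²/4.0
μ² - 14.4μ - 207.36/4.0 ≥ 0  →  μ² - 14.4μ - 51.8400 ≥ 0
Quadratic formula (positive root): μ = [λ + √(λ² + 4×51.8400)]/2
Discriminant: 207.36 + 4×51.8400 = 414.7200, √414.7200 = 20.3647
μ ≥ (14.4 + 20.3647)/2 = 17.3823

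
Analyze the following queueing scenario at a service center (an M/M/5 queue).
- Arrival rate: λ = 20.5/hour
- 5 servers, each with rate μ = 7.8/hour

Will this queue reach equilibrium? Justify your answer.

Stability requires ρ = λ/(cμ) < 1
ρ = 20.5/(5 × 7.8) = 20.5/39.00 = 0.5256
Since 0.5256 < 1, the system is STABLE.
The servers are busy 52.56% of the time.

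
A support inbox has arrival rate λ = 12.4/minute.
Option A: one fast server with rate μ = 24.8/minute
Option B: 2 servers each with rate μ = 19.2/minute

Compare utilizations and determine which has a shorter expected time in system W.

Option A: single server μ = 24.8 (M/M/1)
  ρ_A = 12.4/24.8 = 0.5000
  W_A = 1/(μ-λ) = 1/(24.8-12.4) = 1/12.40 = 0.08065

Option B: 2 servers μ = 19.2 (M/M/2)
  ρ_B = λ/(cμ) = 12.4/(2×19.2) = 0.3229
  Offered load a = λ/μ = cρ = 12.4/19.2 = 0.6458
  P₀ = [ Σₙ₌₀^1 aⁿ/n! + a^2/(2!(1-ρ)) ]⁻¹
  Σ = a^0/0! + a^1/1! = 1.0000 + 0.6458 = 1.6458
  a^2/(2!(1-ρ)) = 0.4171/(2 × 0.6771) = 0.3080
  P₀ = 1/(1.6458 + 0.3080) = 0.5118
  Lq = P₀·a^2·ρ / (2!(1-ρ)²) = 0.511811 × 0.417101 × 0.322917 / (2 × 0.458442) = 0.07518
  Wq_B = Lq/λ = 0.075184/12.4 = 0.0060632
  W_B = Wq_B + 1/μ = 0.0060632 + 0.052083 = 0.05815

Since W_B = 0.05815 < W_A = 0.08065, Option B (multiple servers) has the shorter time in system.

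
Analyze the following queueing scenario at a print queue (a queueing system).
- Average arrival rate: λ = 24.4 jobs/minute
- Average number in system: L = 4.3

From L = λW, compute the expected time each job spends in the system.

Little's Law: L = λW, so W = L/λ
W = 4.3/24.4 = 0.1762 minutes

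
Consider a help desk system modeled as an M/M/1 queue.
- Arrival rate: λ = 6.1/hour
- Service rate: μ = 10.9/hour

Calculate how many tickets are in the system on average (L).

ρ = λ/μ = 6.1/10.9 = 0.5596
For M/M/1: L = λ/(μ-λ)
L = 6.1/(10.9-6.1) = 6.1/4.80
L = 1.2708 tickets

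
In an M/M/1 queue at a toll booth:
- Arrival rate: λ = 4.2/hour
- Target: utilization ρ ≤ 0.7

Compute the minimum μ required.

ρ = λ/μ, so μ = λ/ρ
μ ≥ 4.2/0.7 = 6.0000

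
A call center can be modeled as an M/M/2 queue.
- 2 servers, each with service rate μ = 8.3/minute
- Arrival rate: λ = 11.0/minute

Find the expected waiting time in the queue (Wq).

Traffic intensity: ρ = λ/(cμ) = 11.0/(2×8.3) = 0.6627
Since ρ = 0.6627 < 1, system is stable.
Offered load a = λ/μ = cρ = 11.0/8.3 = 1.3253
P₀ = [ Σₙ₌₀^1 aⁿ/n! + a^2/(2!(1-ρ)) ]⁻¹
Σ = a^0/0! + a^1/1! = 1.0000 + 1.3253 = 2.3253
a^2/(2!(1-ρ)) = 1.75642/(2 × 0.337349) = 2.6033
P₀ = 1/(2.3253 + 2.6033) = 0.2029
Lq = P₀·a^2·ρ / (2!(1-ρ)²) = 0.202899 × 1.75642 × 0.662651 / (2 × 0.113805) = 1.0375
Wq = Lq/λ = 1.0375/11.0 = 0.09432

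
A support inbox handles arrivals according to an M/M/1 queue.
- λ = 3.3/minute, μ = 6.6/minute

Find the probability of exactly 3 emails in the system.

ρ = λ/μ = 3.3/6.6 = 0.5000
P(n) = (1-ρ)ρⁿ
P(3) = (1-0.5000) × 0.5000^3
P(3) = 0.5000 × 0.1250
P(3) = 0.06250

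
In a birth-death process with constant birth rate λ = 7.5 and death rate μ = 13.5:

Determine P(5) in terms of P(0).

For constant rates: P(n)/P(0) = (λ/μ)^n
P(5)/P(0) = (7.5/13.5)^5 = 0.55556^5 = 0.05292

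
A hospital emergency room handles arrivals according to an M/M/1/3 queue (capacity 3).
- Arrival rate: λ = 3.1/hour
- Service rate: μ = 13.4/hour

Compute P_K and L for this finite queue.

ρ = λ/μ = 3.1/13.4 = 0.23134
P₀ = (1-ρ)/(1-ρ^(K+1)) = (1-0.23134)/(1-0.23134^4) = 0.7687/0.9971 = 0.7709
P_K = P₀×ρ^K = 0.7709 × 0.23134^3 = 0.7709 × 0.01238 = 0.009544
Blocking probability P_3 = 0.009544 (0.95%)
L = ρ[1 - (K+1)ρ^K + Kρ^(K+1)] / [(1-ρ)(1-ρ^(K+1))]
L = 0.23134 × (1 - 4×0.01238 + 3×0.002864) / ((1 - 0.23134) × (1 - 0.002864)) = 0.2895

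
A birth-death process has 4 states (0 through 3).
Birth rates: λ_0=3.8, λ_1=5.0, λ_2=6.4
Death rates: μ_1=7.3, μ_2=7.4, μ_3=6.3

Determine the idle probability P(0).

Ratios P(n)/P(0) = (λ₀···λₙ₋₁)/(μ₁···μₙ):
P(1)/P(0) = (3.8)/(7.3) = 0.52055
P(2)/P(0) = (3.8×5.0)/(7.3×7.4) = 0.35172
P(3)/P(0) = (3.8×5.0×6.4)/(7.3×7.4×6.3) = 0.35730

Normalization: ∑ P(n) = 1
P(0) × (1.0000 + 0.52055 + 0.35172 + 0.35730) = 1
P(0) × 2.2296 = 1
P(0) = 1/2.2296 = 0.4485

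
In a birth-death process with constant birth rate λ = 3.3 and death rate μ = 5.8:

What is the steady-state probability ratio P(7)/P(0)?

For constant rates: P(n)/P(0) = (λ/μ)^n
P(7)/P(0) = (3.3/5.8)^7 = 0.56897^7 = 0.01930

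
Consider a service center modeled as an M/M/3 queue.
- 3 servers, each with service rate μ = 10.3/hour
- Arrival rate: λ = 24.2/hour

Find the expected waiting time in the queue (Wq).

Traffic intensity: ρ = λ/(cμ) = 24.2/(3×10.3) = 0.7832
Since ρ = 0.7832 < 1, system is stable.
Offered load a = λ/μ = cρ = 24.2/10.3 = 2.3495
P₀ = [ Σₙ₌₀^2 aⁿ/n! + a^3/(3!(1-ρ)) ]⁻¹
Σ = a^0/0! + a^1/1! + a^2/2! = 1.0000 + 2.3495 + 2.7601 = 6.1096
a^3/(3!(1-ρ)) = 12.9698342/(6 × 0.216828479) = 9.9694
P₀ = 1/(6.1096 + 9.9694) = 0.06219
Lq = P₀·a^3·ρ / (3!(1-ρ)²) = 0.062193 × 12.9698 × 0.78317 / (6 × 0.047015) = 2.2395
Wq = Lq/λ = 2.2395/24.2 = 0.09254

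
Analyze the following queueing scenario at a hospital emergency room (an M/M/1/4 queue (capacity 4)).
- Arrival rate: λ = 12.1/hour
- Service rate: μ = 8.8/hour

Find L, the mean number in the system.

ρ = λ/μ = 12.1/8.8 = 1.3750
P₀ = (1-ρ)/(1-ρ^(K+1)) = (1-1.3750)/(1-1.3750^5) = -0.3750/-3.9149 = 0.09579
P_K = P₀×ρ^K = 0.09579 × 1.3750^4 = 0.09579 × 3.5745 = 0.3424
L = ρ[1 - (K+1)ρ^K + Kρ^(K+1)] / [(1-ρ)(1-ρ^(K+1))]
L = 1.3750 × (1 - 5×3.57446 + 4×4.91489) / ((1 - 1.3750) × (1 - 4.91489)) = 2.6105 patients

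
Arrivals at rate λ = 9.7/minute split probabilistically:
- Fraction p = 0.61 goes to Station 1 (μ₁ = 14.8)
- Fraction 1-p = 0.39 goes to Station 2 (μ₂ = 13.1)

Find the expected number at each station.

Effective rates: λ₁ = 9.7×0.61 = 5.917, λ₂ = 9.7×0.39 = 3.783
Station 1: ρ₁ = 5.917/14.8 = 0.3998, L₁ = ρ₁/(1-ρ₁) = 0.3998/(1-0.3998) = 0.6661
Station 2: ρ₂ = 3.783/13.1 = 0.28878, L₂ = ρ₂/(1-ρ₂) = 0.28878/(1-0.28878) = 0.4060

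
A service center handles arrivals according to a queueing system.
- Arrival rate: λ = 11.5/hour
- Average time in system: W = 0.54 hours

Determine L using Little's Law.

Little's Law: L = λW
L = 11.5 × 0.54 = 6.2100 customers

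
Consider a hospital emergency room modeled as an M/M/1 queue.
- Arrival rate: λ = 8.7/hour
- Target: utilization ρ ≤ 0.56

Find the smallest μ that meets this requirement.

ρ = λ/μ, so μ = λ/ρ
μ ≥ 8.7/0.56 = 15.5357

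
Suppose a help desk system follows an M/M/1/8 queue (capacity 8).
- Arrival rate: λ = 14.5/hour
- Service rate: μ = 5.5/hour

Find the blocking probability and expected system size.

ρ = λ/μ = 14.5/5.5 = 2.6364
P₀ = (1-ρ)/(1-ρ^(K+1)) = (1-2.6364)/(1-2.6364^9) = -1.6364/-6152.2099 = 0.0002660
P_K = P₀×ρ^K = 0.0002660 × 2.6364^8 = 0.0002660 × 2333.9440 = 0.6208
Blocking probability P_8 = 0.6208 (62.08%)
L = ρ[1 - (K+1)ρ^K + Kρ^(K+1)] / [(1-ρ)(1-ρ^(K+1))]
L = 2.6364 × (1 - 9×2333.9440 + 8×6153.2099) / ((1 - 2.6364) × (1 - 6153.2099)) = 7.3904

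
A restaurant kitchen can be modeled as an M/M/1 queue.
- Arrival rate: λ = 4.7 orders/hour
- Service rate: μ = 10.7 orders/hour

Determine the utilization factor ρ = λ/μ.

Server utilization: ρ = λ/μ
ρ = 4.7/10.7 = 0.4393
The server is busy 43.93% of the time.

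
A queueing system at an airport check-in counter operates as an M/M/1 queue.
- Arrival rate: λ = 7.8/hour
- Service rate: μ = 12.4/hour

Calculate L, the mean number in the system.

ρ = λ/μ = 7.8/12.4 = 0.6290
For M/M/1: L = λ/(μ-λ)
L = 7.8/(12.4-7.8) = 7.8/4.60
L = 1.6957 passengers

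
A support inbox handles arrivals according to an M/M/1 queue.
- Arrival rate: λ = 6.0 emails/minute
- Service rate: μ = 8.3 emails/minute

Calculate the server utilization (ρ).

Server utilization: ρ = λ/μ
ρ = 6.0/8.3 = 0.7229
The server is busy 72.29% of the time.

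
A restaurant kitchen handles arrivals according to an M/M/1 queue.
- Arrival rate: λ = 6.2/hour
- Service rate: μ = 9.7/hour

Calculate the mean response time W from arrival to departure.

First, compute utilization: ρ = λ/μ = 6.2/9.7 = 0.6392
For M/M/1: W = 1/(μ-λ)
W = 1/(9.7-6.2) = 1/3.50
W = 0.2857 hours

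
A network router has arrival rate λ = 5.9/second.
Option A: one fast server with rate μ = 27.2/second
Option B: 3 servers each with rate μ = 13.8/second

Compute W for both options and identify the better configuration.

Option A: single server μ = 27.2 (M/M/1)
  ρ_A = 5.9/27.2 = 0.2169
  W_A = 1/(μ-λ) = 1/(27.2-5.9) = 1/21.30 = 0.04695

Option B: 3 servers μ = 13.8 (M/M/3)
  ρ_B = λ/(cμ) = 5.9/(3×13.8) = 0.1425
  Offered load a = λ/μ = cρ = 5.9/13.8 = 0.4275
  P₀ = [ Σₙ₌₀^2 aⁿ/n! + a^3/(3!(1-ρ)) ]⁻¹
  Σ = a^0/0! + a^1/1! + a^2/2! = 1.0000 + 0.4275 + 0.09139 = 1.5189
  a^3/(3!(1-ρ)) = 0.07815/(6 × 0.8575) = 0.01519
  P₀ = 1/(1.51893 + 0.0151894) = 0.6518
  Lq = P₀·a^3·ρ / (3!(1-ρ)²) = 0.651840 × 0.0781482 × 0.142512 / (6 × 0.735286) = 0.001646
  Wq_B = Lq/λ = 0.0016455/5.9 = 0.0002789
  W_B = Wq_B + 1/μ = 0.0002789 + 0.07246 = 0.07274

Since W_A = 0.04695 < W_B = 0.07274, Option A (single fast server) has the shorter time in system.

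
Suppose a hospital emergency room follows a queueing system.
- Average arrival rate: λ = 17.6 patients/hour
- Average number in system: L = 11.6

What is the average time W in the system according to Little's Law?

Little's Law: L = λW, so W = L/λ
W = 11.6/17.6 = 0.6591 hours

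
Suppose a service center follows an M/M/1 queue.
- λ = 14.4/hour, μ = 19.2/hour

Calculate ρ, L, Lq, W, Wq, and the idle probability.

Step 1: ρ = λ/μ = 14.4/19.2 = 0.7500
Step 2: L = λ/(μ-λ) = 14.4/4.80 = 3.0000
Step 3: Lq = λ²/(μ(μ-λ)) = 207.36/(19.2×4.80) = 2.2500
Step 4: W = 1/(μ-λ) = 1/4.80 = 0.20833
Step 5: Wq = λ/(μ(μ-λ)) = 14.4/(19.2×4.80) = 0.1563
Step 6: P(0) = 1-ρ = 0.2500
Verify: L = λW = 14.4×0.20833 = 3.0000 ✔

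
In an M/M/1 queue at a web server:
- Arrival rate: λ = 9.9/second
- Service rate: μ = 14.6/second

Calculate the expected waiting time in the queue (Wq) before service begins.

First, compute utilization: ρ = λ/μ = 9.9/14.6 = 0.6781
For M/M/1: Wq = λ/(μ(μ-λ))
Wq = 9.9/(14.6 × (14.6-9.9))
Wq = 9.9/(14.6 × 4.70)
Wq = 0.1443 seconds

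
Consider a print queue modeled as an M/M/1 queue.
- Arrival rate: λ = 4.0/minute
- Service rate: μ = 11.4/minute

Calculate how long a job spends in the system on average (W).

First, compute utilization: ρ = λ/μ = 4.0/11.4 = 0.3509
For M/M/1: W = 1/(μ-λ)
W = 1/(11.4-4.0) = 1/7.40
W = 0.1351 minutes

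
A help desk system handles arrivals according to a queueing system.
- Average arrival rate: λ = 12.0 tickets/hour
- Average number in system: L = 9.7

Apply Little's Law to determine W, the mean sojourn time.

Little's Law: L = λW, so W = L/λ
W = 9.7/12.0 = 0.8083 hours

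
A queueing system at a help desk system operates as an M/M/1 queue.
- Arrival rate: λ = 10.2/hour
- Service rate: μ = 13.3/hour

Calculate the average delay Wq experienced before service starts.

First, compute utilization: ρ = λ/μ = 10.2/13.3 = 0.7669
For M/M/1: Wq = λ/(μ(μ-λ))
Wq = 10.2/(13.3 × (13.3-10.2))
Wq = 10.2/(13.3 × 3.10)
Wq = 0.2474 hours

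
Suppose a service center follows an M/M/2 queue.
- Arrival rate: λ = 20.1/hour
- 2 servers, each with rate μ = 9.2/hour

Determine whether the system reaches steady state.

Stability requires ρ = λ/(cμ) < 1
ρ = 20.1/(2 × 9.2) = 20.1/18.40 = 1.0924
Since 1.0924 ≥ 1, the system is UNSTABLE.
Need c > λ/μ = 20.1/9.2 = 2.18.
Minimum servers needed: c = 3.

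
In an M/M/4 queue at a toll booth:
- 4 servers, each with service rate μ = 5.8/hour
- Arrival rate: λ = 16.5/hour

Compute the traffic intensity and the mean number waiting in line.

Traffic intensity: ρ = λ/(cμ) = 16.5/(4×5.8) = 0.7112
Since ρ = 0.7112 < 1, system is stable.
Offered load a = λ/μ = cρ = 16.5/5.8 = 2.8448
P₀ = [ Σₙ₌₀^3 aⁿ/n! + a^4/(4!(1-ρ)) ]⁻¹
Σ = a^0/0! + a^1/1! + a^2/2! + a^3/3! = 1.00000 + 2.84483 + 4.04652 + 3.83722 = 11.7286
a^4/(4!(1-ρ)) = 65.4974/(24 × 0.288793) = 9.4499
P₀ = 1/(11.7286 + 9.4499) = 0.04722
Lq = P₀·a^4·ρ / (4!(1-ρ)²) = 0.04722 × 65.4974 × 0.7112 / (24 × 0.08340) = 1.0989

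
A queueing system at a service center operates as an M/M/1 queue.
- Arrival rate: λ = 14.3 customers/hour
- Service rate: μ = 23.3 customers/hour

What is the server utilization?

Server utilization: ρ = λ/μ
ρ = 14.3/23.3 = 0.6137
The server is busy 61.37% of the time.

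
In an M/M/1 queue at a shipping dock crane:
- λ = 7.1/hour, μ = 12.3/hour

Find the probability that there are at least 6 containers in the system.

ρ = λ/μ = 7.1/12.3 = 0.57724
P(N ≥ n) = ρⁿ
P(N ≥ 6) = 0.57724^6
P(N ≥ 6) = 0.03699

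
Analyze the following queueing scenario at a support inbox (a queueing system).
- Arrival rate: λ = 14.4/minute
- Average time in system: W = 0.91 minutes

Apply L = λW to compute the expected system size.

Little's Law: L = λW
L = 14.4 × 0.91 = 13.1040 emails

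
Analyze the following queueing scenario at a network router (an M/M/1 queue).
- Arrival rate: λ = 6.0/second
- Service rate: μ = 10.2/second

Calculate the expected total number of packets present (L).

ρ = λ/μ = 6.0/10.2 = 0.5882
For M/M/1: L = λ/(μ-λ)
L = 6.0/(10.2-6.0) = 6.0/4.20
L = 1.4286 packets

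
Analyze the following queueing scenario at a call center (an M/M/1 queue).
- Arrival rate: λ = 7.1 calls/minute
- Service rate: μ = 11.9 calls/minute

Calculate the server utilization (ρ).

Server utilization: ρ = λ/μ
ρ = 7.1/11.9 = 0.5966
The server is busy 59.66% of the time.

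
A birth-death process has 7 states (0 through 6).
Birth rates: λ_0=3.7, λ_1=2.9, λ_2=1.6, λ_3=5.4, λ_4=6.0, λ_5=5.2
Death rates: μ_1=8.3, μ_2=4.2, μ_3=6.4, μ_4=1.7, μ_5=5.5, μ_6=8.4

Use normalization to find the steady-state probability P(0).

Ratios P(n)/P(0) = (λ₀···λₙ₋₁)/(μ₁···μₙ):
P(1)/P(0) = (3.7)/(8.3) = 0.4458
P(2)/P(0) = (3.7×2.9)/(8.3×4.2) = 0.3078
P(3)/P(0) = (3.7×2.9×1.6)/(8.3×4.2×6.4) = 0.07695
P(4)/P(0) = (3.7×2.9×1.6×5.4)/(8.3×4.2×6.4×1.7) = 0.2444
P(5)/P(0) = (3.7×2.9×1.6×5.4×6.0)/(8.3×4.2×6.4×1.7×5.5) = 0.2667
P(6)/P(0) = (3.7×2.9×1.6×5.4×6.0×5.2)/(8.3×4.2×6.4×1.7×5.5×8.4) = 0.1651

Normalization: ∑ P(n) = 1
P(0) × (1.0000 + 0.4458 + 0.3078 + 0.07695 + 0.2444 + 0.2667 + 0.1651) = 1
P(0) × 2.5067 = 1
P(0) = 1/2.5067 = 0.3989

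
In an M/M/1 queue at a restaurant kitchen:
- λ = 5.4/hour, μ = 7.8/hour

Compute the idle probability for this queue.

ρ = λ/μ = 5.4/7.8 = 0.6923
P(0) = 1 - ρ = 1 - 0.6923 = 0.3077
The server is idle 30.77% of the time.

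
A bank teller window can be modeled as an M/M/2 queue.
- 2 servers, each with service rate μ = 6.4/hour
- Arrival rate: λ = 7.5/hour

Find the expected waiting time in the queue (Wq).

Traffic intensity: ρ = λ/(cμ) = 7.5/(2×6.4) = 0.5859
Since ρ = 0.5859 < 1, system is stable.
Offered load a = λ/μ = cρ = 7.5/6.4 = 1.1719
P₀ = [ Σₙ₌₀^1 aⁿ/n! + a^2/(2!(1-ρ)) ]⁻¹
Σ = a^0/0! + a^1/1! = 1.0000 + 1.1719 = 2.1719
a^2/(2!(1-ρ)) = 1.3733/(2 × 0.41406) = 1.6583
P₀ = 1/(2.1719 + 1.6583) = 0.2611
Lq = P₀·a^2·ρ / (2!(1-ρ)²) = 0.26108 × 1.3733 × 0.58594 / (2 × 0.17145) = 0.6127
Wq = Lq/λ = 0.6127/7.5 = 0.08169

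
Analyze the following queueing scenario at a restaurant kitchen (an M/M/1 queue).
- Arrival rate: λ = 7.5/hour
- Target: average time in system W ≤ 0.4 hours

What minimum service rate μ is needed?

For M/M/1: W = 1/(μ-λ)
Need W ≤ 0.4, so 1/(μ-λ) ≤ 0.4
μ - λ ≥ 1/0.4 = 2.5000
μ ≥ 7.5 + 2.5000 = 10.0000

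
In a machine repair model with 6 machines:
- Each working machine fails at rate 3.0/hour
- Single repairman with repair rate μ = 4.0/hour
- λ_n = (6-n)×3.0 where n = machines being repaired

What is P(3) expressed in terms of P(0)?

P(3)/P(0) = ∏_{i=0}^{3-1} λ_i/μ_{i+1}
= (6-0)×3.0/4.0 × (6-1)×3.0/4.0 × (6-2)×3.0/4.0
= 50.6250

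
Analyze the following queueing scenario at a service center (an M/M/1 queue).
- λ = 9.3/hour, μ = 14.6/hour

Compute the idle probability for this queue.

ρ = λ/μ = 9.3/14.6 = 0.6370
P(0) = 1 - ρ = 1 - 0.6370 = 0.3630
The server is idle 36.30% of the time.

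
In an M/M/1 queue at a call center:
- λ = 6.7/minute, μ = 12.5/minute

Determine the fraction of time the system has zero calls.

ρ = λ/μ = 6.7/12.5 = 0.5360
P(0) = 1 - ρ = 1 - 0.5360 = 0.4640
The server is idle 46.40% of the time.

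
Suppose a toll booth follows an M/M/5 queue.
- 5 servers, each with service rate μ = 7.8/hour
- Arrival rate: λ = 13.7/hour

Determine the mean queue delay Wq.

Traffic intensity: ρ = λ/(cμ) = 13.7/(5×7.8) = 0.3513
Since ρ = 0.3513 < 1, system is stable.
Offered load a = λ/μ = cρ = 13.7/7.8 = 1.7564
P₀ = [ Σₙ₌₀^4 aⁿ/n! + a^5/(5!(1-ρ)) ]⁻¹
Σ = a^0/0! + a^1/1! + a^2/2! + a^3/3! + a^4/4! = 1.0000 + 1.7564 + 1.5425 + 0.9031 + 0.3965 = 5.5985
a^5/(5!(1-ρ)) = 16.7159/(120 × 0.6487) = 0.2147
P₀ = 1/(5.5985 + 0.2147) = 0.1720
Lq = P₀·a^5·ρ / (5!(1-ρ)²) = 0.1720 × 16.7159 × 0.3513 / (120 × 0.4208) = 0.02000
Wq = Lq/λ = 0.02000/13.7 = 0.001460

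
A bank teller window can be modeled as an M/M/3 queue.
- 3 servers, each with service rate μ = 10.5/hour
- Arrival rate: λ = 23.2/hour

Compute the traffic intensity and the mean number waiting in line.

Traffic intensity: ρ = λ/(cμ) = 23.2/(3×10.5) = 0.7365
Since ρ = 0.7365 < 1, system is stable.
Offered load a = λ/μ = cρ = 23.2/10.5 = 2.2095
P₀ = [ Σₙ₌₀^2 aⁿ/n! + a^3/(3!(1-ρ)) ]⁻¹
Σ = a^0/0! + a^1/1! + a^2/2! = 1.0000 + 2.2095 + 2.4410 = 5.6505
a^3/(3!(1-ρ)) = 10.7869/(6 × 0.263492) = 6.8230
P₀ = 1/(5.6505 + 6.8230) = 0.08017
Lq = P₀·a^3·ρ / (3!(1-ρ)²) = 0.080170 × 10.7869 × 0.73651 / (6 × 0.069428) = 1.5290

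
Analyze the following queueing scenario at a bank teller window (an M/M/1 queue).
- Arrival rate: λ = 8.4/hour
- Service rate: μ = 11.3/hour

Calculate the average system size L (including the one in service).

ρ = λ/μ = 8.4/11.3 = 0.7434
For M/M/1: L = λ/(μ-λ)
L = 8.4/(11.3-8.4) = 8.4/2.90
L = 2.8966 transactions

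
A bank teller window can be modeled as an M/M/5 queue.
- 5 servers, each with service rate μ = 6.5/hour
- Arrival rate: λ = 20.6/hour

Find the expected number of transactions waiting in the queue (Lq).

Traffic intensity: ρ = λ/(cμ) = 20.6/(5×6.5) = 0.6338
Since ρ = 0.6338 < 1, system is stable.
Offered load a = λ/μ = cρ = 20.6/6.5 = 3.1692
P₀ = [ Σₙ₌₀^4 aⁿ/n! + a^5/(5!(1-ρ)) ]⁻¹
Σ = a^0/0! + a^1/1! + a^2/2! + a^3/3! + a^4/4! = 1.00000 + 3.16923 + 5.02201 + 5.30530 + 4.20343 = 18.7000
a^5/(5!(1-ρ)) = 319.7196/(120 × 0.366154) = 7.2765
P₀ = 1/(18.7000 + 7.2765) = 0.03850
Lq = P₀·a^5·ρ / (5!(1-ρ)²) = 0.038496 × 319.7196 × 0.63385 / (120 × 0.13407) = 0.4849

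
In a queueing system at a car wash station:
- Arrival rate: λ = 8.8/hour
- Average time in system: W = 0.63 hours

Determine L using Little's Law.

Little's Law: L = λW
L = 8.8 × 0.63 = 5.5440 cars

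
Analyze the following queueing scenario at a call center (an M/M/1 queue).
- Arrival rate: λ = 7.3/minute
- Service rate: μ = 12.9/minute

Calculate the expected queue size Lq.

ρ = λ/μ = 7.3/12.9 = 0.5659
For M/M/1: Lq = λ²/(μ(μ-λ))
Lq = 53.29/(12.9 × 5.60)
Lq = 0.7377 calls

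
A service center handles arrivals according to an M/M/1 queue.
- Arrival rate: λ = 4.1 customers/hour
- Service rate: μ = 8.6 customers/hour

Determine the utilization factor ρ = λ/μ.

Server utilization: ρ = λ/μ
ρ = 4.1/8.6 = 0.4767
The server is busy 47.67% of the time.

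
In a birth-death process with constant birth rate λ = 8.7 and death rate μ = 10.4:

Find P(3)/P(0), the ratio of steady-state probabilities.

For constant rates: P(n)/P(0) = (λ/μ)^n
P(3)/P(0) = (8.7/10.4)^3 = 0.83654^3 = 0.5854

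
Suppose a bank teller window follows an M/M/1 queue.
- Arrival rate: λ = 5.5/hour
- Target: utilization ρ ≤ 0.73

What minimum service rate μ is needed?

ρ = λ/μ, so μ = λ/ρ
μ ≥ 5.5/0.73 = 7.5342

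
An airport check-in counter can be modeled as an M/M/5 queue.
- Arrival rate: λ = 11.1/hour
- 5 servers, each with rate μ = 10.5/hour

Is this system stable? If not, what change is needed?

Stability requires ρ = λ/(cμ) < 1
ρ = 11.1/(5 × 10.5) = 11.1/52.50 = 0.2114
Since 0.2114 < 1, the system is STABLE.
The servers are busy 21.14% of the time.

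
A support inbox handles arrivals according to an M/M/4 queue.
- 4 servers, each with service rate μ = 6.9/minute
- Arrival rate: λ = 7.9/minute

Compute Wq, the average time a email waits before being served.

Traffic intensity: ρ = λ/(cμ) = 7.9/(4×6.9) = 0.2862
Since ρ = 0.2862 < 1, system is stable.
Offered load a = λ/μ = cρ = 7.9/6.9 = 1.1449
P₀ = [ Σₙ₌₀^3 aⁿ/n! + a^4/(4!(1-ρ)) ]⁻¹
Σ = a^0/0! + a^1/1! + a^2/2! + a^3/3! = 1.0000 + 1.1449 + 0.65543 + 0.25014 = 3.0505
a^4/(4!(1-ρ)) = 1.7184/(24 × 0.7138) = 0.1003
P₀ = 1/(3.0505 + 0.1003) = 0.3174
Lq = P₀·a^4·ρ / (4!(1-ρ)²) = 0.3174 × 1.7184 × 0.2862 / (24 × 0.5095) = 0.01277
Wq = Lq/λ = 0.01277/7.9 = 0.001616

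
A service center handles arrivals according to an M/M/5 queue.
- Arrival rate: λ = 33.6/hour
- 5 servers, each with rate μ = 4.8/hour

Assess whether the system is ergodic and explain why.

Stability requires ρ = λ/(cμ) < 1
ρ = 33.6/(5 × 4.8) = 33.6/24.00 = 1.4000
Since 1.4000 ≥ 1, the system is UNSTABLE.
Need c > λ/μ = 33.6/4.8 = 7.00.
Minimum servers needed: c = 8.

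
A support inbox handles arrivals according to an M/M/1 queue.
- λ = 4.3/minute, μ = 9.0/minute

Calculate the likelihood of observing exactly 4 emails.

ρ = λ/μ = 4.3/9.0 = 0.47778
P(n) = (1-ρ)ρⁿ
P(4) = (1-0.47778) × 0.47778^4
P(4) = 0.5222 × 0.05211
P(4) = 0.02721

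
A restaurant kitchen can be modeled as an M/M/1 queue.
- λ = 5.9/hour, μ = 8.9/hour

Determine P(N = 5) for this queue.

ρ = λ/μ = 5.9/8.9 = 0.66292
P(n) = (1-ρ)ρⁿ
P(5) = (1-0.66292) × 0.66292^5
P(5) = 0.33708 × 0.12803
P(5) = 0.04316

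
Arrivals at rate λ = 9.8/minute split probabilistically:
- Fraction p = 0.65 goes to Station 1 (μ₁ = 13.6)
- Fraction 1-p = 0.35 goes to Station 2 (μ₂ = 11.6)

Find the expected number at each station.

Effective rates: λ₁ = 9.8×0.65 = 6.37, λ₂ = 9.8×0.35 = 3.43
Station 1: ρ₁ = 6.37/13.6 = 0.4684, L₁ = ρ₁/(1-ρ₁) = 0.4684/(1-0.4684) = 0.8811
Station 2: ρ₂ = 3.43/11.6 = 0.2957, L₂ = ρ₂/(1-ρ₂) = 0.2957/(1-0.2957) = 0.4198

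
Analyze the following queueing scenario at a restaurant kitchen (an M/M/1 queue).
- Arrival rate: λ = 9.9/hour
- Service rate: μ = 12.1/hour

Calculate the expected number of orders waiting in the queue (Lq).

ρ = λ/μ = 9.9/12.1 = 0.8182
For M/M/1: Lq = λ²/(μ(μ-λ))
Lq = 98.01/(12.1 × 2.20)
Lq = 3.6818 orders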